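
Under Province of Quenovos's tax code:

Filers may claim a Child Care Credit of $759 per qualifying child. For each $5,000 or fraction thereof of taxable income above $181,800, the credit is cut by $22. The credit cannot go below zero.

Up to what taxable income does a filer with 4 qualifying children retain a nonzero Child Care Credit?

Full credit = 4 × $759 = $3,036.
After 137 increments the reduction is 137 × $22 = $3,014, leaving $22; one more increment wipes it out. Increment 137 ends at excess 137 × $5,000 = $685,000, so the highest qualifying income is $181,800 + $685,000 = $866,800.

$866,800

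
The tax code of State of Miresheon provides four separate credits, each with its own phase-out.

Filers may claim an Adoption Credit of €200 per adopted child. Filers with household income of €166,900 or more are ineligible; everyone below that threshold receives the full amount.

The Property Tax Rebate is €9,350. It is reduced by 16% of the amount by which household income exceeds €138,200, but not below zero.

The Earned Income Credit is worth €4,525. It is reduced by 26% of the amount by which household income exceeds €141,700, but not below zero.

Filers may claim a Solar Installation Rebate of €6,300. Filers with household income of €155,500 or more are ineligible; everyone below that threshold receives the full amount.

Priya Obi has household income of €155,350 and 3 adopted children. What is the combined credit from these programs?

Adoption Credit: base = 3 × €200 = €600. €155,350 is below the €166,900 cutoff, so the full €600 applies.
Property Tax Rebate: 16% of the €17,150 excess over €138,200 is €2,744; credit = €9,350 − €2,744 = €6,606.
Earned Income Credit: 26% of the €13,650 excess over €141,700 is €3,549; credit = €4,525 − €3,549 = €976.
Solar Installation Rebate: €155,350 is below the €155,500 cutoff, so the full €6,300 applies.
Total: €600 + €6,606 + €976 + €6,300 = €14,482.

€14,482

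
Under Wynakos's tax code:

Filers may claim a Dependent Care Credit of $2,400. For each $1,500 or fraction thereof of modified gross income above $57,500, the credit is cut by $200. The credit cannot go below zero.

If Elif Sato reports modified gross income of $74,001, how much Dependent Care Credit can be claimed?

$0

Dependent Care Credit: income exceeds $57,500 by $16,501 → 12 increments × $200 = $2,400 ≥ base, so the credit is $0.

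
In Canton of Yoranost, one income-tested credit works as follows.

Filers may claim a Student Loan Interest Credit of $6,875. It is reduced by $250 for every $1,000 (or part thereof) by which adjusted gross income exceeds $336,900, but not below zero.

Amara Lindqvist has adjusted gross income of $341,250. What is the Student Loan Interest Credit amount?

Student Loan Interest Credit: income exceeds $336,900 by $4,350, which is 5 full-or-partial $1,000 increments; reduction = 5 × $250 = $1,250, leaving $5,625.

$5,625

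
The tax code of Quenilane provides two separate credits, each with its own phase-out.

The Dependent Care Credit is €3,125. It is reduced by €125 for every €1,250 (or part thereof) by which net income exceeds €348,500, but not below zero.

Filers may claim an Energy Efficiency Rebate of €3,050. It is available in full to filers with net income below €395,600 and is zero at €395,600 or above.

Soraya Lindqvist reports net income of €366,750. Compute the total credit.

€4,300

Dependent Care Credit: income exceeds €348,500 by €18,250, which is 15 full-or-partial €1,250 increments; reduction = 15 × €125 = €1,875, leaving €1,250.
Energy Efficiency Rebate: €366,750 is below the €395,600 cutoff, so the full €3,050 applies.
Total: €1,250 + €3,050 = €4,300.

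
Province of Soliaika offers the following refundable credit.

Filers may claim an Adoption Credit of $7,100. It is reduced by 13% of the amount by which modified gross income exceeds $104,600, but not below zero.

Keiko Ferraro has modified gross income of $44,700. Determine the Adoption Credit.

Adoption Credit: $44,700 is at or below the $104,600 threshold, so the full $7,100 applies.

$7,100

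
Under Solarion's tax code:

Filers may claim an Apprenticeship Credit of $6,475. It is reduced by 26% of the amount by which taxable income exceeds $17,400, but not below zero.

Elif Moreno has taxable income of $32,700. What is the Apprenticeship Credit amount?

$2,497

Apprenticeship Credit: 26% of the $15,300 excess over $17,400 is $3,978; credit = $6,475 − $3,978 = $2,497.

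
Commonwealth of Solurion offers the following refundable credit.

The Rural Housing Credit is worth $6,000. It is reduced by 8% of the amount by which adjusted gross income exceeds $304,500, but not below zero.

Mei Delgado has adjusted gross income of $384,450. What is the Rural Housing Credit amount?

$0

Rural Housing Credit: 8% of the $79,950 excess over $304,500 is $6,396 ≥ base, so the credit is $0.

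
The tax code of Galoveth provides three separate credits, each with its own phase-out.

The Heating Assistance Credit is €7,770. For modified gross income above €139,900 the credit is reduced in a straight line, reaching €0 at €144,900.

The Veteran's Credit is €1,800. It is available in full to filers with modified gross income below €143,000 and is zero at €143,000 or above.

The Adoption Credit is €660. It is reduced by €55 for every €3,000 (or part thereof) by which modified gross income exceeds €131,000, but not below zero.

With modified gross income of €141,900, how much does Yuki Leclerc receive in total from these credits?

Heating Assistance Credit: €141,900 is €2,000 into a €5,000 phase-out range, leaving 3,000/5,000 of the credit: €7,770 × 3,000/5,000 = €4,662.
Veteran's Credit: €141,900 is below the €143,000 cutoff, so the full €1,800 applies.
Adoption Credit: income exceeds €131,000 by €10,900, which is 4 full-or-partial €3,000 increments; reduction = 4 × €55 = €220, leaving €440.
Total: €4,662 + €1,800 + €440 = €6,902.

€6,902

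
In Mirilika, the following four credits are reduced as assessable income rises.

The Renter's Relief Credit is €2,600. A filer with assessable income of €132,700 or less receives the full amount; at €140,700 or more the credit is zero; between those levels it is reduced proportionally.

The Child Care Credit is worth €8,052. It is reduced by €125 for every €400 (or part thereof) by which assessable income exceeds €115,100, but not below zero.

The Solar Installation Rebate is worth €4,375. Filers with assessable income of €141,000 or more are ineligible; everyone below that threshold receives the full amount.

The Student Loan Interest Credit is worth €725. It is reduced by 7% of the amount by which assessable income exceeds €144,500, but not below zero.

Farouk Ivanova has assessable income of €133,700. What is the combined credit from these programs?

Renter's Relief Credit: €133,700 is €1,000 into a €8,000 phase-out range, leaving 7,000/8,000 of the credit: €2,600 × 7,000/8,000 = €2,275.
Child Care Credit: income exceeds €115,100 by €18,600, which is 47 full-or-partial €400 increments; reduction = 47 × €125 = €5,875, leaving €2,177.
Solar Installation Rebate: €133,700 is below the €141,000 cutoff, so the full €4,375 applies.
Student Loan Interest Credit: €133,700 is at or below the €144,500 threshold, so the full €725 applies.
Total: €2,275 + €2,177 + €4,375 + €725 = €9,552.

€9,552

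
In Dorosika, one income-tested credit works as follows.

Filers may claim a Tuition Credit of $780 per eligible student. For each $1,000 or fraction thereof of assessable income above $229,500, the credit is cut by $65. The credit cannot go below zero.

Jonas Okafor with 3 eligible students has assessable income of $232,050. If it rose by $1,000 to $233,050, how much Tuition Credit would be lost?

At $232,050 — base = 3 × $780 = $2,340. income exceeds $229,500 by $2,550, which is 3 full-or-partial $1,000 increments; reduction = 3 × $65 = $195, leaving $2,145.
At $233,050 — base = 3 × $780 = $2,340. income exceeds $229,500 by $3,550, which is 4 full-or-partial $1,000 increments; reduction = 4 × $65 = $260, leaving $2,080.
Lost: $2,145 − $2,080 = $65.

$65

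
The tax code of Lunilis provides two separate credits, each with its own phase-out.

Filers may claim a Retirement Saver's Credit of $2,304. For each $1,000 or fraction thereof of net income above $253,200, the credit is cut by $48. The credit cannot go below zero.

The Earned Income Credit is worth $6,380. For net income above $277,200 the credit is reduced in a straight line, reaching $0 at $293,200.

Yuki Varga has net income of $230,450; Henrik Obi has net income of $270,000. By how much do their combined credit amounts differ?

Yuki ($230,450): Retirement Saver's Credit: $230,450 is at or below the $253,200 threshold, so the full $2,304 applies. Earned Income Credit: $230,450 is at or below the $277,200 threshold, so the full $6,380 applies. total $2,304 + $6,380 = $8,684
Henrik ($270,000): Retirement Saver's Credit: income exceeds $253,200 by $16,800, which is 17 full-or-partial $1,000 increments; reduction = 17 × $48 = $816, leaving $1,488. Earned Income Credit: $270,000 is at or below the $277,200 threshold, so the full $6,380 applies. total $1,488 + $6,380 = $7,868
Difference: |$8,684 − $7,868| = $816.

$816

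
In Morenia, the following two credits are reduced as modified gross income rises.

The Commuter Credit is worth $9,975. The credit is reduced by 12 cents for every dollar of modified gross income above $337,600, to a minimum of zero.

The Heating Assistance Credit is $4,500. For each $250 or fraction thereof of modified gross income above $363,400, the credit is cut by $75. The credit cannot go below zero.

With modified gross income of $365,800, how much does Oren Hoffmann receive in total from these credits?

$10,341

Commuter Credit: 12% of the $28,200 excess over $337,600 is $3,384; credit = $9,975 − $3,384 = $6,591.
Heating Assistance Credit: income exceeds $363,400 by $2,400, which is 10 full-or-partial $250 increments; reduction = 10 × $75 = $750, leaving $3,750.
Total: $6,591 + $3,750 = $10,341.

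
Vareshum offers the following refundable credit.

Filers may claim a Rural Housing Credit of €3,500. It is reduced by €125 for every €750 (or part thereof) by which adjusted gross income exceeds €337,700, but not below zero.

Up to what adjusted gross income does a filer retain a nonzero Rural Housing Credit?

After 27 increments the reduction is 27 × €125 = €3,375, leaving €125; one more increment wipes it out. Increment 27 ends at excess 27 × €750 = €20,250, so the highest qualifying income is €337,700 + €20,250 = €357,950.

€357,950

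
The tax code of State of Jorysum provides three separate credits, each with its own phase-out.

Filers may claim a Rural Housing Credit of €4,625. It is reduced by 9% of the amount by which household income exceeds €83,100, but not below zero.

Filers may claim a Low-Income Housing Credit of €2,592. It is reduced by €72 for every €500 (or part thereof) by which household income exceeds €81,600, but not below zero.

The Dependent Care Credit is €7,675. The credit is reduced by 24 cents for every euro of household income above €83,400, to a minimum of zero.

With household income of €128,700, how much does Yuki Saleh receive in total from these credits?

Rural Housing Credit: 9% of the €45,600 excess over €83,100 is €4,104; credit = €4,625 − €4,104 = €521.
Low-Income Housing Credit: income exceeds €81,600 by €47,100 → 95 increments × €72 = €6,840 ≥ base, so the credit is €0.
Dependent Care Credit: 24% of the €45,300 excess over €83,400 is €10,872 ≥ base, so the credit is €0.
Total: €521 + €0 + €0 = €521.

€521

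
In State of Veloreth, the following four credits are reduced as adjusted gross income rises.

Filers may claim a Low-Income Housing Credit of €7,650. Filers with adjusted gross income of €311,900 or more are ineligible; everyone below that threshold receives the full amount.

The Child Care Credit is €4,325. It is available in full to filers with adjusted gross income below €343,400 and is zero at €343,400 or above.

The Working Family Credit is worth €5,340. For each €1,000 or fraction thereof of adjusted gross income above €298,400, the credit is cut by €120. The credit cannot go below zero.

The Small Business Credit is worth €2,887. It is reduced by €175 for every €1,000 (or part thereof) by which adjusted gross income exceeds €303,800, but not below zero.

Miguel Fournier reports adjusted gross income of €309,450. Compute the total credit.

€17,712

Low-Income Housing Credit: €309,450 is below the €311,900 cutoff, so the full €7,650 applies.
Child Care Credit: €309,450 is below the €343,400 cutoff, so the full €4,325 applies.
Working Family Credit: income exceeds €298,400 by €11,050, which is 12 full-or-partial €1,000 increments; reduction = 12 × €120 = €1,440, leaving €3,900.
Small Business Credit: income exceeds €303,800 by €5,650, which is 6 full-or-partial €1,000 increments; reduction = 6 × €175 = €1,050, leaving €1,837.
Total: €7,650 + €4,325 + €3,900 + €1,837 = €17,712.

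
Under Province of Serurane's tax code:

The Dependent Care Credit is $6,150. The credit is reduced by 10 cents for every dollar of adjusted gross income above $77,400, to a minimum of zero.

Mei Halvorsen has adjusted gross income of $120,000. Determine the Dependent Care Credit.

$1,890

Dependent Care Credit: 10% of the $42,600 excess over $77,400 is $4,260; credit = $6,150 − $4,260 = $1,890.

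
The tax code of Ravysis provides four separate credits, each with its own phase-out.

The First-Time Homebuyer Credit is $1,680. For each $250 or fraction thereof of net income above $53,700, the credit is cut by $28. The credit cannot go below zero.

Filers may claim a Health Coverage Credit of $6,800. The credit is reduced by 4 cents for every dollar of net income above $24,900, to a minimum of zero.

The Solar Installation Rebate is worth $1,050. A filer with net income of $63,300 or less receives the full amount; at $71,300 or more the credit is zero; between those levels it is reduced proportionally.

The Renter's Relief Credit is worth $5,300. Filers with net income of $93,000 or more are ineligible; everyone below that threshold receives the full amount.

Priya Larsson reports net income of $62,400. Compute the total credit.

First-Time Homebuyer Credit: income exceeds $53,700 by $8,700, which is 35 full-or-partial $250 increments; reduction = 35 × $28 = $980, leaving $700.
Health Coverage Credit: 4% of the $37,500 excess over $24,900 is $1,500; credit = $6,800 − $1,500 = $5,300.
Solar Installation Rebate: $62,400 is at or below the $63,300 threshold, so the full $1,050 applies.
Renter's Relief Credit: $62,400 is below the $93,000 cutoff, so the full $5,300 applies.
Total: $700 + $5,300 + $1,050 + $5,300 = $12,350.

$12,350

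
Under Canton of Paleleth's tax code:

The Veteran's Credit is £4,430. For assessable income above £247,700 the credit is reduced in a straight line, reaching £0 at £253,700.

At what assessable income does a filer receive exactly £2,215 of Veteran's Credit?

£2,215 is 2,215/4,430 of the full £4,430, so 2,215/4,430 of the £6,000 range has been used: income = £247,700 + £6,000 × 2,215/4,430 = £250,700.

£250,700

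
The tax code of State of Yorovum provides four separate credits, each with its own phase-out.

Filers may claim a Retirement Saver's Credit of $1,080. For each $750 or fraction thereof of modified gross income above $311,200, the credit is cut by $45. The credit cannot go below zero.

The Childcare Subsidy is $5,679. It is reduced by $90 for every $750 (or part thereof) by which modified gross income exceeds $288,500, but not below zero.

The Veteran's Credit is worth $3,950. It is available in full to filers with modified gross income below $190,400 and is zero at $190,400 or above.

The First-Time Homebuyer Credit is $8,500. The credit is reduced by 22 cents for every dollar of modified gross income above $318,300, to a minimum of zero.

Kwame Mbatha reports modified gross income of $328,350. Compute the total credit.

$7,153

Retirement Saver's Credit: income exceeds $311,200 by $17,150, which is 23 full-or-partial $750 increments; reduction = 23 × $45 = $1,035, leaving $45.
Childcare Subsidy: income exceeds $288,500 by $39,850, which is 54 full-or-partial $750 increments; reduction = 54 × $90 = $4,860, leaving $819.
Veteran's Credit: $328,350 meets or exceeds the $190,400 cutoff, so the credit is $0.
First-Time Homebuyer Credit: 22% of the $10,050 excess over $318,300 is $2,211; credit = $8,500 − $2,211 = $6,289.
Total: $45 + $819 + $0 + $6,289 = $7,153.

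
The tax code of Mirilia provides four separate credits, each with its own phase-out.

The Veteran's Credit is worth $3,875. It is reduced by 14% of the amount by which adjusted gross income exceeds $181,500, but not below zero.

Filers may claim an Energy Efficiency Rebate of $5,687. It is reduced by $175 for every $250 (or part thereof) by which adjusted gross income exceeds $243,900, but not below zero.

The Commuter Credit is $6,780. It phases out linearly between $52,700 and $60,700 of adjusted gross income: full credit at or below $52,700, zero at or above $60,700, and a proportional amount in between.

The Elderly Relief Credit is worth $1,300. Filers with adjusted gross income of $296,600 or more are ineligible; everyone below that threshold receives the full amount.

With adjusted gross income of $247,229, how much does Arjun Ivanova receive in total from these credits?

$4,537

Veteran's Credit: 14% of the $65,729 excess over $181,500 is $9,202.06 ≥ base, so the credit is $0.
Energy Efficiency Rebate: income exceeds $243,900 by $3,329, which is 14 full-or-partial $250 increments; reduction = 14 × $175 = $2,450, leaving $3,237.
Commuter Credit: $247,229 is at or above $60,700, so the credit is $0.
Elderly Relief Credit: $247,229 is below the $296,600 cutoff, so the full $1,300 applies.
Total: $0 + $3,237 + $0 + $1,300 = $4,537.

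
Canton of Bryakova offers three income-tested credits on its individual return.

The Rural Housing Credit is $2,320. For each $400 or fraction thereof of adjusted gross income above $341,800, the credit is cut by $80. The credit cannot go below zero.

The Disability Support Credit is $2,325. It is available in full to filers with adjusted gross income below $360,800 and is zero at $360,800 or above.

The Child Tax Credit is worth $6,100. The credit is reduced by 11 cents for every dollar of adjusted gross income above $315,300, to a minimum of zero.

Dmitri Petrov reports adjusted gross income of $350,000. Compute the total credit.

$5,248

Rural Housing Credit: income exceeds $341,800 by $8,200, which is 21 full-or-partial $400 increments; reduction = 21 × $80 = $1,680, leaving $640.
Disability Support Credit: $350,000 is below the $360,800 cutoff, so the full $2,325 applies.
Child Tax Credit: 11% of the $34,700 excess over $315,300 is $3,817; credit = $6,100 − $3,817 = $2,283.
Total: $640 + $2,325 + $2,283 = $5,248.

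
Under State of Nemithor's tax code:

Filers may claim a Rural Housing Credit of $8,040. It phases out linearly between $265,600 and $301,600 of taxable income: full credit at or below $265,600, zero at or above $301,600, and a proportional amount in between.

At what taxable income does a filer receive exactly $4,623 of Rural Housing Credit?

$280,900

$4,623 is 4,623/8,040 of the full $8,040, so 3,417/8,040 of the $36,000 range has been used: income = $265,600 + $36,000 × 3,417/8,040 = $280,900.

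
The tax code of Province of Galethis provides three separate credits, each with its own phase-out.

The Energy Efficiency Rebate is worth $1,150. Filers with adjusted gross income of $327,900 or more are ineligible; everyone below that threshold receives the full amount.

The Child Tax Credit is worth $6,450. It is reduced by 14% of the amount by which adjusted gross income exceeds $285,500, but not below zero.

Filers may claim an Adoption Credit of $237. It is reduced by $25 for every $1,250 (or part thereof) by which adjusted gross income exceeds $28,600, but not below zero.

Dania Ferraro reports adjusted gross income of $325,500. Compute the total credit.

$2,000

Energy Efficiency Rebate: $325,500 is below the $327,900 cutoff, so the full $1,150 applies.
Child Tax Credit: 14% of the $40,000 excess over $285,500 is $5,600; credit = $6,450 − $5,600 = $850.
Adoption Credit: income exceeds $28,600 by $296,900 → 238 increments × $25 = $5,950 ≥ base, so the credit is $0.
Total: $1,150 + $850 + $0 = $2,000.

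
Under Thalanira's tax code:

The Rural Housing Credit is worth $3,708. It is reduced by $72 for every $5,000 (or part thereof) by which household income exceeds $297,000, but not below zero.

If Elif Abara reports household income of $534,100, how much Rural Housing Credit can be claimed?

$252

Rural Housing Credit: income exceeds $297,000 by $237,100, which is 48 full-or-partial $5,000 increments; reduction = 48 × $72 = $3,456, leaving $252.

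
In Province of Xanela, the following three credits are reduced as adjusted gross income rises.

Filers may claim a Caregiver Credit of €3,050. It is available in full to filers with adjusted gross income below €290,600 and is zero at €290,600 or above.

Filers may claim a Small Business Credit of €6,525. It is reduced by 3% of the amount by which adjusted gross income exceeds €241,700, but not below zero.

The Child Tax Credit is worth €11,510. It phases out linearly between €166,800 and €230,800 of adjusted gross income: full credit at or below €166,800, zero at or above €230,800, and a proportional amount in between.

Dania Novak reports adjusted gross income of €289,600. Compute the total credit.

Caregiver Credit: €289,600 is below the €290,600 cutoff, so the full €3,050 applies.
Small Business Credit: 3% of the €47,900 excess over €241,700 is €1,437; credit = €6,525 − €1,437 = €5,088.
Child Tax Credit: €289,600 is at or above €230,800, so the credit is €0.
Total: €3,050 + €5,088 + €0 = €8,138.

€8,138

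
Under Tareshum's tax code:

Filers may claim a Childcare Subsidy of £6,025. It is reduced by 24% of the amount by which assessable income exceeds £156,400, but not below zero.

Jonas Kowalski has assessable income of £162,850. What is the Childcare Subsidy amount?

Childcare Subsidy: 24% of the £6,450 excess over £156,400 is £1,548; credit = £6,025 − £1,548 = £4,477.

£4,477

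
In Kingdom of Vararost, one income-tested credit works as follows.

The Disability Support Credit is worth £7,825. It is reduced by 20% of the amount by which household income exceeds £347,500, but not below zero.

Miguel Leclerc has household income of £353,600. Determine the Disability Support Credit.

£6,605

Disability Support Credit: 20% of the £6,100 excess over £347,500 is £1,220; credit = £7,825 − £1,220 = £6,605.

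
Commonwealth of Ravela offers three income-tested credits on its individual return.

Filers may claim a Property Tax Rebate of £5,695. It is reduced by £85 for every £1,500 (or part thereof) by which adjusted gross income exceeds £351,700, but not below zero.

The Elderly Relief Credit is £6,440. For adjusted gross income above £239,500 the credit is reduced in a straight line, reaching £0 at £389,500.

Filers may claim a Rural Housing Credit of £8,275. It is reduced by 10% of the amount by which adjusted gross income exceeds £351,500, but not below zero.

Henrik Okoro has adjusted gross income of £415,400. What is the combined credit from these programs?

£3,925

Property Tax Rebate: income exceeds £351,700 by £63,700, which is 43 full-or-partial £1,500 increments; reduction = 43 × £85 = £3,655, leaving £2,040.
Elderly Relief Credit: £415,400 is at or above £389,500, so the credit is £0.
Rural Housing Credit: 10% of the £63,900 excess over £351,500 is £6,390; credit = £8,275 − £6,390 = £1,885.
Total: £2,040 + £0 + £1,885 = £3,925.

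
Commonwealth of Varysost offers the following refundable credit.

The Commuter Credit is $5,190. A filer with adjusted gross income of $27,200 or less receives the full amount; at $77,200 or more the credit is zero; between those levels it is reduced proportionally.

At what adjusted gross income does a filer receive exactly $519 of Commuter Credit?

$72,200

$519 is 519/5,190 of the full $5,190, so 4,671/5,190 of the $50,000 range has been used: income = $27,200 + $50,000 × 4,671/5,190 = $72,200.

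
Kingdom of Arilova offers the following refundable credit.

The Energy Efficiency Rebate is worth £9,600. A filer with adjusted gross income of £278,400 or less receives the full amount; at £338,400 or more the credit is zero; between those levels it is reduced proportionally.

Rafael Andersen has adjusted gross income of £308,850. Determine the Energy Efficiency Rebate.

£4,728

Energy Efficiency Rebate: £308,850 is £30,450 into a £60,000 phase-out range, leaving 29,550/60,000 of the credit: £9,600 × 29,550/60,000 = £4,728.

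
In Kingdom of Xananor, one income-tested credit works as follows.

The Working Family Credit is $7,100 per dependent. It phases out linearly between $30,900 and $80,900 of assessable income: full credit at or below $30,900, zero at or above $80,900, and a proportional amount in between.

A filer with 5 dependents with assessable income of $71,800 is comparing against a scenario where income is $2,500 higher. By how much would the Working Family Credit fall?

At $71,800 — base = 5 × $7,100 = $35,500. $71,800 is $40,900 into a $50,000 phase-out range, leaving 9,100/50,000 of the credit: $35,500 × 9,100/50,000 = $6,461.
At $74,300 — base = 5 × $7,100 = $35,500. $74,300 is $43,400 into a $50,000 phase-out range, leaving 6,600/50,000 of the credit: $35,500 × 6,600/50,000 = $4,686.
Lost: $6,461 − $4,686 = $1,775.

$1,775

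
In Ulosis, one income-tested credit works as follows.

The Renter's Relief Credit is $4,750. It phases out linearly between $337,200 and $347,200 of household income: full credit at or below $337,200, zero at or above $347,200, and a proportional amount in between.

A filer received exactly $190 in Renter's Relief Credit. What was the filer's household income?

$190 is 190/4,750 of the full $4,750, so 4,560/4,750 of the $10,000 range has been used: income = $337,200 + $10,000 × 4,560/4,750 = $346,800.

$346,800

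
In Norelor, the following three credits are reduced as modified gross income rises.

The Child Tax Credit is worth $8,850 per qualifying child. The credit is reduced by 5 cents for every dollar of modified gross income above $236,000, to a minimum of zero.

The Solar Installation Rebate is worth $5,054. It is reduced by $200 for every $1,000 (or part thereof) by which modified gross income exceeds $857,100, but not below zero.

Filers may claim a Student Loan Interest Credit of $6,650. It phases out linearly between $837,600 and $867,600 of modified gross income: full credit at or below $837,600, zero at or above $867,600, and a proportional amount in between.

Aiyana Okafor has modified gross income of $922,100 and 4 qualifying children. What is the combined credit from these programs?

$1,095

Child Tax Credit: base = 4 × $8,850 = $35,400. 5% of the $686,100 excess over $236,000 is $34,305; credit = $35,400 − $34,305 = $1,095.
Solar Installation Rebate: income exceeds $857,100 by $65,000 → 65 increments × $200 = $13,000 ≥ base, so the credit is $0.
Student Loan Interest Credit: $922,100 is at or above $867,600, so the credit is $0.
Total: $1,095 + $0 + $0 = $1,095.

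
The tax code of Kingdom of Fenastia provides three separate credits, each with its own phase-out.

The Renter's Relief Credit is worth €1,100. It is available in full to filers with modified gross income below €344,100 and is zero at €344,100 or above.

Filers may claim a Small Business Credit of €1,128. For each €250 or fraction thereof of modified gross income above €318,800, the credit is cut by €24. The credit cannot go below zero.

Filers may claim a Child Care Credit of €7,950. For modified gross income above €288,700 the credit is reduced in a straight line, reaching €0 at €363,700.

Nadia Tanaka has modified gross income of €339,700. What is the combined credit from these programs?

Renter's Relief Credit: €339,700 is below the €344,100 cutoff, so the full €1,100 applies.
Small Business Credit: income exceeds €318,800 by €20,900 → 84 increments × €24 = €2,016 ≥ base, so the credit is €0.
Child Care Credit: €339,700 is €51,000 into a €75,000 phase-out range, leaving 24,000/75,000 of the credit: €7,950 × 24,000/75,000 = €2,544.
Total: €1,100 + €0 + €2,544 = €3,644.

€3,644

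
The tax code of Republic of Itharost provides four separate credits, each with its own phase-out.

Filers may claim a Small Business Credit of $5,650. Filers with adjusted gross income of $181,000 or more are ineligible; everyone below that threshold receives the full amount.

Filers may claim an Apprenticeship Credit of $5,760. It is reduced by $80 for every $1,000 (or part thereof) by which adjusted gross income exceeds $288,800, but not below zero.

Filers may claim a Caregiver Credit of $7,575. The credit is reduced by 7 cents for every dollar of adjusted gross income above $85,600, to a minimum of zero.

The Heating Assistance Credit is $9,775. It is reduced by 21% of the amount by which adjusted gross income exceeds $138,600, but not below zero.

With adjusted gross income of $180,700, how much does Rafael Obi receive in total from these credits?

Small Business Credit: $180,700 is below the $181,000 cutoff, so the full $5,650 applies.
Apprenticeship Credit: $180,700 is at or below the $288,800 threshold, so the full $5,760 applies.
Caregiver Credit: 7% of the $95,100 excess over $85,600 is $6,657; credit = $7,575 − $6,657 = $918.
Heating Assistance Credit: 21% of the $42,100 excess over $138,600 is $8,841; credit = $9,775 − $8,841 = $934.
Total: $5,650 + $5,760 + $918 + $934 = $13,262.

$13,262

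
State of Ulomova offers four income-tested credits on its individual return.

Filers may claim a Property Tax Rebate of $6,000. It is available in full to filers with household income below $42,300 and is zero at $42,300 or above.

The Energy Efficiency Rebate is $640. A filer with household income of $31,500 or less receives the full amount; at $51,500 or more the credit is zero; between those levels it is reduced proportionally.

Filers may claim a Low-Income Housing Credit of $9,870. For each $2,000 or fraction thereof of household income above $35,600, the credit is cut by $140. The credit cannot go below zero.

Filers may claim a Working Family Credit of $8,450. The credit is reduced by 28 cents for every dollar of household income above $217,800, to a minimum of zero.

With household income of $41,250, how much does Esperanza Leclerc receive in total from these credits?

Property Tax Rebate: $41,250 is below the $42,300 cutoff, so the full $6,000 applies.
Energy Efficiency Rebate: $41,250 is $9,750 into a $20,000 phase-out range, leaving 10,250/20,000 of the credit: $640 × 10,250/20,000 = $328.
Low-Income Housing Credit: income exceeds $35,600 by $5,650, which is 3 full-or-partial $2,000 increments; reduction = 3 × $140 = $420, leaving $9,450.
Working Family Credit: $41,250 is at or below the $217,800 threshold, so the full $8,450 applies.
Total: $6,000 + $328 + $9,450 + $8,450 = $24,228.

$24,228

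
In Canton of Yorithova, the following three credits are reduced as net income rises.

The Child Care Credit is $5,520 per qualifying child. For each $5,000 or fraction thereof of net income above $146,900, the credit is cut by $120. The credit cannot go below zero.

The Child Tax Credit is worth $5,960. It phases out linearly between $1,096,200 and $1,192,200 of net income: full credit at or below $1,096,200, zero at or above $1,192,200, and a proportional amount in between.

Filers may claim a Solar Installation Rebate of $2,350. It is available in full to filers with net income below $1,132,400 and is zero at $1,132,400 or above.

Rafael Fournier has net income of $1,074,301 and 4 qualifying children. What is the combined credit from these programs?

Child Care Credit: base = 4 × $5,520 = $22,080. income exceeds $146,900 by $927,401 → 186 increments × $120 = $22,320 ≥ base, so the credit is $0.
Child Tax Credit: $1,074,301 is at or below the $1,096,200 threshold, so the full $5,960 applies.
Solar Installation Rebate: $1,074,301 is below the $1,132,400 cutoff, so the full $2,350 applies.
Total: $0 + $5,960 + $2,350 = $8,310.

$8,310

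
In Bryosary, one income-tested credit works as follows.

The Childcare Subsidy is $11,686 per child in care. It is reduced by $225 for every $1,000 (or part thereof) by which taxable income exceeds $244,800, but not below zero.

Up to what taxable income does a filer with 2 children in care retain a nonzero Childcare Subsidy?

$347,800

Full credit = 2 × $11,686 = $23,372.
After 103 increments the reduction is 103 × $225 = $23,175, leaving $197; one more increment wipes it out. Increment 103 ends at excess 103 × $1,000 = $103,000, so the highest qualifying income is $244,800 + $103,000 = $347,800.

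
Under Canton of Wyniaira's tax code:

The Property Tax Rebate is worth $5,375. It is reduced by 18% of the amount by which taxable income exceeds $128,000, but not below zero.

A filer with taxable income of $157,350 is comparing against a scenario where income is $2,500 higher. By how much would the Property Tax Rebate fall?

At $157,350 — 18% of the $29,350 excess over $128,000 is $5,283; credit = $5,375 − $5,283 = $92.
At $159,850 — 18% of the $31,850 excess over $128,000 is $5,733 ≥ base, so the credit is $0.
Lost: $92 − $0 = $92.

$92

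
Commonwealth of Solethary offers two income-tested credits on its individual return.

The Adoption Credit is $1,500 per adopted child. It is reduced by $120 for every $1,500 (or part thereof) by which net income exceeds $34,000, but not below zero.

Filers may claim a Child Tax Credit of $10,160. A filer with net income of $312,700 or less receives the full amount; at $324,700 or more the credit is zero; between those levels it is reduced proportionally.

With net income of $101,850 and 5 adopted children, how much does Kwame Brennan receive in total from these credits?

$12,140

Adoption Credit: base = 5 × $1,500 = $7,500. income exceeds $34,000 by $67,850, which is 46 full-or-partial $1,500 increments; reduction = 46 × $120 = $5,520, leaving $1,980.
Child Tax Credit: $101,850 is at or below the $312,700 threshold, so the full $10,160 applies.
Total: $1,980 + $10,160 = $12,140.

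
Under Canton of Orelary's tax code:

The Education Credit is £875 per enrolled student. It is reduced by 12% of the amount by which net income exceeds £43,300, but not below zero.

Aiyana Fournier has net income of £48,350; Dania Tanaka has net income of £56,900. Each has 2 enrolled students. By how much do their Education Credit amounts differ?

Aiyana (£48,350): Education Credit: base = 2 × £875 = £1,750. 12% of the £5,050 excess over £43,300 is £606; credit = £1,750 − £606 = £1,144.
Dania (£56,900): Education Credit: base = 2 × £875 = £1,750. 12% of the £13,600 excess over £43,300 is £1,632; credit = £1,750 − £1,632 = £118.
Difference: |£1,144 − £118| = £1,026.

£1,026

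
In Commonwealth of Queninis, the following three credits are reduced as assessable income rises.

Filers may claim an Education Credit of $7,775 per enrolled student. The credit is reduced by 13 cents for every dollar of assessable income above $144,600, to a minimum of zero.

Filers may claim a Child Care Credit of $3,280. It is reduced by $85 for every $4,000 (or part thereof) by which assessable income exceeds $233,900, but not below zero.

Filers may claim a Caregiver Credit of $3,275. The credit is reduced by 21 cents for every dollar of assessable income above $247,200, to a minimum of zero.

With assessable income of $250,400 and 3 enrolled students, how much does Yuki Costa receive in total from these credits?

$15,029

Education Credit: base = 3 × $7,775 = $23,325. 13% of the $105,800 excess over $144,600 is $13,754; credit = $23,325 − $13,754 = $9,571.
Child Care Credit: income exceeds $233,900 by $16,500, which is 5 full-or-partial $4,000 increments; reduction = 5 × $85 = $425, leaving $2,855.
Caregiver Credit: 21% of the $3,200 excess over $247,200 is $672; credit = $3,275 − $672 = $2,603.
Total: $9,571 + $2,855 + $2,603 = $15,029.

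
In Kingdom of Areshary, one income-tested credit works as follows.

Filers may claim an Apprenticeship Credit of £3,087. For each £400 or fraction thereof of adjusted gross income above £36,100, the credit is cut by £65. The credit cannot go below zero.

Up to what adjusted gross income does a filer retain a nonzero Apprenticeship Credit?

£54,900

After 47 increments the reduction is 47 × £65 = £3,055, leaving £32; one more increment wipes it out. Increment 47 ends at excess 47 × £400 = £18,800, so the highest qualifying income is £36,100 + £18,800 = £54,900.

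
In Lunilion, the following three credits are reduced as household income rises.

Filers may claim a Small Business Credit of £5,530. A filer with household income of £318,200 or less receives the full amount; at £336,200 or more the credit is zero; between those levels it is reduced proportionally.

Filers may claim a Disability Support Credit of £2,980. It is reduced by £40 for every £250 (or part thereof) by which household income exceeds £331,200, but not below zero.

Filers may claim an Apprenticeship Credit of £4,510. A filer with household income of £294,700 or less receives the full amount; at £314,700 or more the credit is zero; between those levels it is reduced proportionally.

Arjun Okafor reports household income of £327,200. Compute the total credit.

£5,745

Small Business Credit: £327,200 is £9,000 into a £18,000 phase-out range, leaving 9,000/18,000 of the credit: £5,530 × 9,000/18,000 = £2,765.
Disability Support Credit: £327,200 is at or below the £331,200 threshold, so the full £2,980 applies.
Apprenticeship Credit: £327,200 is at or above £314,700, so the credit is £0.
Total: £2,765 + £2,980 + £0 = £5,745.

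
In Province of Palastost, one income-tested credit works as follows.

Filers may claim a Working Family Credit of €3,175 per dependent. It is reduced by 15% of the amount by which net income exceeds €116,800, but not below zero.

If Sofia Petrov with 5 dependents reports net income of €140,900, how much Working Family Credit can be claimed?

€12,260

Working Family Credit: base = 5 × €3,175 = €15,875. 15% of the €24,100 excess over €116,800 is €3,615; credit = €15,875 − €3,615 = €12,260.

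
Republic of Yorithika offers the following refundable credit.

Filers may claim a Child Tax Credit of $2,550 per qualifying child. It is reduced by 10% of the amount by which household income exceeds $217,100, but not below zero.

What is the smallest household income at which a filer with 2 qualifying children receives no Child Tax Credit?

$268,100

Full credit = 2 × $2,550 = $5,100.
The credit falls by 10% of each dollar above $217,100, so it reaches zero when the excess is $5,100 / 10% = $51,000: income = $217,100 + $51,000 = $268,100.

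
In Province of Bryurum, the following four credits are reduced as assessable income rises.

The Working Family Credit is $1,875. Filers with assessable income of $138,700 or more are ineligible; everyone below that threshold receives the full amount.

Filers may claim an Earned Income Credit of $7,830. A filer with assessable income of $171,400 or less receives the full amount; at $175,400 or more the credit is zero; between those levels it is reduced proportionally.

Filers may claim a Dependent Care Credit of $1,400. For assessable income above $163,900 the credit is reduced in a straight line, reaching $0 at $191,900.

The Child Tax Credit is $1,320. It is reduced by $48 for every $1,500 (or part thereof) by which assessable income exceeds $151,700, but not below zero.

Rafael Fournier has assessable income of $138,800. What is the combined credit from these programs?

$10,550

Working Family Credit: $138,800 meets or exceeds the $138,700 cutoff, so the credit is $0.
Earned Income Credit: $138,800 is at or below the $171,400 threshold, so the full $7,830 applies.
Dependent Care Credit: $138,800 is at or below the $163,900 threshold, so the full $1,400 applies.
Child Tax Credit: $138,800 is at or below the $151,700 threshold, so the full $1,320 applies.
Total: $0 + $7,830 + $1,400 + $1,320 = $10,550.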